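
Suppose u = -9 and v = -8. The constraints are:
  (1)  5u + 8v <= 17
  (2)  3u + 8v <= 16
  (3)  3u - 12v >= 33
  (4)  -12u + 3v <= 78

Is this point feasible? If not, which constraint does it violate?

not feasible — violates (4)

Constraint (4): -12u + 3v = 84, which is not ≤ 78. All other constraints are satisfied.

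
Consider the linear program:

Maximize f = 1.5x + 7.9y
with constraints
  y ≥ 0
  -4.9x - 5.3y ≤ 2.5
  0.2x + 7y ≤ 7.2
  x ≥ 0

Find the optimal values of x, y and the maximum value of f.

Extreme points and f = 1.5x + 7.9y:
  (36, 0) → f = 54
  (0, 0) → f = 0
  (0, 36/35) → f = 1422/175

x = 36, y = 0, maximum f = 54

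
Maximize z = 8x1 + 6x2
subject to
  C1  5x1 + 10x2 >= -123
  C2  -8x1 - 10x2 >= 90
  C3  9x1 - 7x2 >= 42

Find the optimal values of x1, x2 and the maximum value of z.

x1 = 11, x2 = -89/5, maximum z = -94/5

Corner points and z = 8x1 + 6x2:
  (11, -89/5) → z = -94/5
  (-441/125, -1317/125) → z = -2286/25
  (-105/73, -573/73) → z = -4278/73

The binding constraints are 5x1 + 10x2 = -123 and -8x1 - 10x2 = 90.
Solving simultaneously gives x1 = 11, x2 = -89/5.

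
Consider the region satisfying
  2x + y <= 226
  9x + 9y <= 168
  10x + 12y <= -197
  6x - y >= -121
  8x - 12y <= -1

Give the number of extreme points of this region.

Of the 10 pairwise boundary intersections, those satisfying every inequality are:
  (-1649/82, 14/41)
  (-11, -29/4)
  (-1451/64, -481/32)

3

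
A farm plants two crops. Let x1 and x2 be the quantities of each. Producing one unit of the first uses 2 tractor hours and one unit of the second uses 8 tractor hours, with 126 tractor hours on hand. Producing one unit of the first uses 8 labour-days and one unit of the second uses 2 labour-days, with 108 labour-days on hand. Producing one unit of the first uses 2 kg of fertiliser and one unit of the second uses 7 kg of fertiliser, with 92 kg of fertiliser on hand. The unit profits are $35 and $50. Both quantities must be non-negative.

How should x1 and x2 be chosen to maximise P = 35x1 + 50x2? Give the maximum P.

x1 = 11, x2 = 10, maximum P = 885

Vertices and P = 35x1 + 50x2:
  (0, 0) → P = 0
  (0, 92/7) → P = 4600/7
  (27/2, 0) → P = 945/2
  (11, 10) → P = 885

At the optimal vertex, 8x1 + 2x2 = 108 and 2x1 + 7x2 = 92.
Solving simultaneously gives x1 = 11, x2 = 10.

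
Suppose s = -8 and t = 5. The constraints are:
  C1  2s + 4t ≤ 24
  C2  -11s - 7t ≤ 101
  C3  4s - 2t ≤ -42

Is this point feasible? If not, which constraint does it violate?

feasible

C1: 4 ≤ 24 ✓
C2: 53 ≤ 101 ✓
C3: -42 ≤ -42 ✓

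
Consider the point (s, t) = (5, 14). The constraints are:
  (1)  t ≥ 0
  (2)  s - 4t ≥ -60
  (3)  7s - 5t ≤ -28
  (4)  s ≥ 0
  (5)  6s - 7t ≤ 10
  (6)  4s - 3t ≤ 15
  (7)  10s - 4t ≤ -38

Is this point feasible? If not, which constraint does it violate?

Constraint (7): 10s - 4t = -6, which is not ≤ -38. All other constraints are satisfied.

not feasible — violates (7)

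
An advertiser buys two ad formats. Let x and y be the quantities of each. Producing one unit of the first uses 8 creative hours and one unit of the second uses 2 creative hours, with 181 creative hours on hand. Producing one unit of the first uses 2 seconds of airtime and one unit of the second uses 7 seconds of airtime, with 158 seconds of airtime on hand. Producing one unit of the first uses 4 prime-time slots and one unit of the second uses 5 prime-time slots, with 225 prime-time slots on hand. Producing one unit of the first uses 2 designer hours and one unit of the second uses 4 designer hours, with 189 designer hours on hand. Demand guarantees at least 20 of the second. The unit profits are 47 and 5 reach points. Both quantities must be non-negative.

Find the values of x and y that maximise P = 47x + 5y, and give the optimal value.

Feasible corners and P = 47x + 5y:
  (0, 158/7) → P = 790/7
  (0, 20) → P = 100
  (9, 20) → P = 523

The binding constraints are 2x + 7y = 158 and y = 20.
Solving simultaneously gives x = 9, y = 20.

x = 9, y = 20, maximum P = 523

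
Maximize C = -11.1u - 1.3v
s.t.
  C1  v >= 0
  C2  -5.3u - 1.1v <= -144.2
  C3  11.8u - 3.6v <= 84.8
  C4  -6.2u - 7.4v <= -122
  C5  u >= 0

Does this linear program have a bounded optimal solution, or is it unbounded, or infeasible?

Extreme points and C = -11.1u - 1.3v:
  (30620/1603, 62606/1603) → C = -300907/1145
  (0, 1442/11) → C = -9373/55
The feasible region has finitely many vertices and no improving ray; the maximum is -9373/55 at (0, 1442/11).

bounded optimum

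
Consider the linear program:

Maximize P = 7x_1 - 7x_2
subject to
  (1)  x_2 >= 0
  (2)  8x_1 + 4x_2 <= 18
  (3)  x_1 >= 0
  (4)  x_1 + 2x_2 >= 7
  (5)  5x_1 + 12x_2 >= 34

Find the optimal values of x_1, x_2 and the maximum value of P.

x_1 = 2/3, x_2 = 19/6, maximum P = -35/2

Corner points and P = 7x_1 - 7x_2:
  (0, 9/2) → P = -63/2
  (2/3, 19/6) → P = -35/2
  (0, 7/2) → P = -49/2

The optimum lies where 8x_1 + 4x_2 = 18 and x_1 + 2x_2 = 7.
Solving simultaneously gives x_1 = 2/3, x_2 = 19/6.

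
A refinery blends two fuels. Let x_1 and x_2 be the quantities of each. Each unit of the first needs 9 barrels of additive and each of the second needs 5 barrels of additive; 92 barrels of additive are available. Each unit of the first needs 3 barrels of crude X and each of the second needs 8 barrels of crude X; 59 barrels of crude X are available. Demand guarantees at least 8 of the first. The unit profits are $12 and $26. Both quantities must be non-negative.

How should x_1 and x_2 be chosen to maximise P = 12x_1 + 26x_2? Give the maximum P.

Extreme points and P = 12x_1 + 26x_2:
  (92/9, 0) → P = 368/3
  (8, 0) → P = 96
  (8, 4) → P = 200

The binding constraints are 9x_1 + 5x_2 = 92 and x_1 = 8.
Solving simultaneously gives x_1 = 8, x_2 = 4.

x_1 = 8, x_2 = 4, maximum P = 200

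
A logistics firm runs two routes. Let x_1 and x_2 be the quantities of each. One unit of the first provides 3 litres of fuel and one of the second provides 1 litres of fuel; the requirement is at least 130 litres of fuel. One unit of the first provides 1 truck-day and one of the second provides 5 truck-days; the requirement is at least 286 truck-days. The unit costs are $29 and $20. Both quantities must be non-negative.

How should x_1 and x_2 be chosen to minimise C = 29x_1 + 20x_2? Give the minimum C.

The feasible region is unbounded (it extends along (0, 1), (1, 0)), but C strictly increases along every unbounded feasible direction, so there is no improving ray and the minimum is attained at a vertex.

The optimum lies where 3x_1 + x_2 = 130 and x_1 + 5x_2 = 286.
Solving simultaneously gives x_1 = 26, x_2 = 52.

x_1 = 26, x_2 = 52, minimum C = 1794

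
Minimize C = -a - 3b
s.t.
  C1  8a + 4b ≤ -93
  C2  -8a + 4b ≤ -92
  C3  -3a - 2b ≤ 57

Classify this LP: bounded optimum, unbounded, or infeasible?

bounded optimum

Corner points and C = -a - 3b:
  (-1/16, -185/8) → C = 1111/16
  (21/2, -177/4) → C = 489/4
  (-11/7, -183/7) → C = 80
The feasible region has finitely many vertices and no improving ray; the minimum is 1111/16 at (-1/16, -185/8).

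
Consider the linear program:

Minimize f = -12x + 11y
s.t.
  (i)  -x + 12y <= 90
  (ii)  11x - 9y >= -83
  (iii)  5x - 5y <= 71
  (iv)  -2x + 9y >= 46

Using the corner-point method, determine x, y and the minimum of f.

The optimum lies where -x + 12y = 90 and -2x + 9y = 46.
Solving simultaneously gives x = 86/5, y = 134/15.

x = 86/5, y = 134/15, minimum f = -1622/15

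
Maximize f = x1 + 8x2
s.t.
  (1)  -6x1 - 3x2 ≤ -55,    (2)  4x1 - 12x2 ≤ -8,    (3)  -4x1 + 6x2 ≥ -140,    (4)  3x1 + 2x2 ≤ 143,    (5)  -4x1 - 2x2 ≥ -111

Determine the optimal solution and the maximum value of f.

x1 = -319/3, x2 = 231, maximum f = 5225/3

Extreme points and f = x1 + 8x2:
  (53/7, 67/21) → f = 695/21
  (-319/3, 231) → f = 5225/3
  (47/2, 17/2) → f = 183/2
  (-32, 239/2) → f = 924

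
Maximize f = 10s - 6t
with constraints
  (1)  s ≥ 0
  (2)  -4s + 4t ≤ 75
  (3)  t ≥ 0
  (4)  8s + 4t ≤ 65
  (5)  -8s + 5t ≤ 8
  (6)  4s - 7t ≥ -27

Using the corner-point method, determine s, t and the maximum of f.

s = 65/8, t = 0, maximum f = 325/4

Corner points and f = 10s - 6t:
  (0, 0) → f = 0
  (0, 8/5) → f = -48/5
  (65/8, 0) → f = 325/4
  (347/72, 119/18) → f = 307/36
  (79/36, 46/9) → f = -157/18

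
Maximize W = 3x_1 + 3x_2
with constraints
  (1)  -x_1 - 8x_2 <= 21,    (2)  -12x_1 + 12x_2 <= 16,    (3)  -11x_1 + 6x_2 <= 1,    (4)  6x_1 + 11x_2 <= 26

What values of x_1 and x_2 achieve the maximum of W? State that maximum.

x_1 = 439/37, x_2 = -152/37, maximum W = 861/37

Vertices and W = 3x_1 + 3x_2:
  (-67/47, -115/47) → W = -546/47
  (439/37, -152/37) → W = 861/37
  (145/157, 292/157) → W = 1311/157

The binding constraints are -x_1 - 8x_2 = 21 and 6x_1 + 11x_2 = 26.
Solving simultaneously gives x_1 = 439/37, x_2 = -152/37.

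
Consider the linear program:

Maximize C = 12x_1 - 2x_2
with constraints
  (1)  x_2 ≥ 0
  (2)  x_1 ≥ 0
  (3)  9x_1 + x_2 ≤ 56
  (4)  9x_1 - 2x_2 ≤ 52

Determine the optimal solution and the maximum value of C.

Corner points and C = 12x_1 - 2x_2:
  (0, 0) → C = 0
  (52/9, 0) → C = 208/3
  (0, 56) → C = -112
  (164/27, 4/3) → C = 632/9

The binding constraints are 9x_1 + x_2 = 56 and 9x_1 - 2x_2 = 52.
Solving simultaneously gives x_1 = 164/27, x_2 = 4/3.

x_1 = 164/27, x_2 = 4/3, maximum C = 632/9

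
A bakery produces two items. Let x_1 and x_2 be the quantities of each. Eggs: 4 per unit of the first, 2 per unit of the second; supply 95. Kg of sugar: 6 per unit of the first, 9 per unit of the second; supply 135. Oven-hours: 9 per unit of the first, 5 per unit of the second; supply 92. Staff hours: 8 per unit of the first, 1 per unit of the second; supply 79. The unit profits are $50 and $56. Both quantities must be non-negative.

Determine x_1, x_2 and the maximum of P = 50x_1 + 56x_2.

Vertices and P = 50x_1 + 56x_2:
  (0, 0) → P = 0
  (0, 15) → P = 840
  (79/8, 0) → P = 1975/4
  (3, 13) → P = 878
  (303/31, 25/31) → P = 16550/31

x_1 = 3, x_2 = 13, maximum P = 878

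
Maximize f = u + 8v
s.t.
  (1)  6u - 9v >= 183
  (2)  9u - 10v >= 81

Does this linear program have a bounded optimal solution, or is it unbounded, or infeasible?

From the feasible point (-367/7, -387/7), moving in the direction (9, 6) keeps every constraint satisfied while f increases without bound.

unbounded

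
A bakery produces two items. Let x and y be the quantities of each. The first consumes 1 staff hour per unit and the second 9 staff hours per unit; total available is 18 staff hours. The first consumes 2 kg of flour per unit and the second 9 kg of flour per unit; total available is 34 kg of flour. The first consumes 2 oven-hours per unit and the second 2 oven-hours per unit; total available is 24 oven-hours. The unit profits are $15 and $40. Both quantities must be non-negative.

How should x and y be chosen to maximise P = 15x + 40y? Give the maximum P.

x = 45/4, y = 3/4, maximum P = 795/4

Vertices and P = 15x + 40y:
  (0, 0) → P = 0
  (0, 2) → P = 80
  (12, 0) → P = 180
  (45/4, 3/4) → P = 795/4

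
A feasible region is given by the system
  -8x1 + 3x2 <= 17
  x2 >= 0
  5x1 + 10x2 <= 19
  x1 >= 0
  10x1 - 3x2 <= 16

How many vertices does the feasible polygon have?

Of the 10 pairwise boundary intersections, those satisfying every inequality are:
  (0, 0)
  (8/5, 0)
  (0, 19/10)
  (217/115, 22/23)

4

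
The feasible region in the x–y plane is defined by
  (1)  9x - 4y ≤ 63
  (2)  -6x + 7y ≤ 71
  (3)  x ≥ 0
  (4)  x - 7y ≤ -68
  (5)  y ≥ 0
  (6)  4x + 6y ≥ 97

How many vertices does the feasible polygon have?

The feasible vertices (each the meet of two boundaries and inside every other half-plane) are:
  (725/39, 339/13)
  (713/59, 675/59)
  (253/64, 433/32)
  (271/34, 369/34)

4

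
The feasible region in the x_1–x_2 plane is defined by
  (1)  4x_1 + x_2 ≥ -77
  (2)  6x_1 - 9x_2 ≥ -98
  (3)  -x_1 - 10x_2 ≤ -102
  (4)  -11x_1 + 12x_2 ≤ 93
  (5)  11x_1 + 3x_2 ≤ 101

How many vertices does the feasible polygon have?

3

The feasible vertices (each the meet of two boundaries and inside every other half-plane) are:
  (147/61, 1215/122)
  (704/107, 1021/107)
  (311/55, 194/15)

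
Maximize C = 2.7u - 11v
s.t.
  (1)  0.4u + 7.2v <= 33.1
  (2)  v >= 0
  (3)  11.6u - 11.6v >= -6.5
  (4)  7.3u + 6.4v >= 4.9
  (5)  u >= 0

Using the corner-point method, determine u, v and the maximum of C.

u = 82.75, v = 0, maximum C = 223.425

Feasible corners and C = 2.7u - 11v:
  (331/4, 0) → C = 8937/40
  (8429/2204, 2416/551) → C = -835457/22040
  (49/73, 0) → C = 1323/730
  (381/3973, 10429/15892) → C = -553021/79460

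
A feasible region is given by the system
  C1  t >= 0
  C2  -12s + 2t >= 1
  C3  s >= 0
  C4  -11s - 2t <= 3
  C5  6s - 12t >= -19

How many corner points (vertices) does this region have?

Intersecting each pair of boundary lines and keeping only the points that satisfy every inequality leaves:
  (0, 1/2)
  (13/66, 37/22)
  (0, 19/12)

3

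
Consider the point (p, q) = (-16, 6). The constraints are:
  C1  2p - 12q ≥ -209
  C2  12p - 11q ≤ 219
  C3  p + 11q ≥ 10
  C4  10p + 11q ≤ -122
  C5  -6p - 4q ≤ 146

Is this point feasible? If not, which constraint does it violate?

not feasible — violates C4

Constraint C4: 10p + 11q = -94, which is not ≤ -122. All other constraints are satisfied.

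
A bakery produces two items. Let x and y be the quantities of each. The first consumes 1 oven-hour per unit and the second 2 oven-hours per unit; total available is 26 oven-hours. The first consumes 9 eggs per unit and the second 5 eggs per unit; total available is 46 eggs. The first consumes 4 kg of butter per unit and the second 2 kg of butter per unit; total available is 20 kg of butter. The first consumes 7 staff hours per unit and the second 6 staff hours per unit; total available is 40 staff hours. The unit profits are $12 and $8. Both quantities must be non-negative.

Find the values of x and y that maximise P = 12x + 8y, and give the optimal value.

x = 4, y = 2, maximum P = 64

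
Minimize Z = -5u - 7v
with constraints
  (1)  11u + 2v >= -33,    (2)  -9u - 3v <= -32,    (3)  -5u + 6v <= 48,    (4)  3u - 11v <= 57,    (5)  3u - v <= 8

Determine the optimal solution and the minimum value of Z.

u = 96/13, v = 184/13, minimum Z = -136

The binding constraints are -5u + 6v = 48 and 3u - v = 8.
Solving simultaneously gives u = 96/13, v = 184/13.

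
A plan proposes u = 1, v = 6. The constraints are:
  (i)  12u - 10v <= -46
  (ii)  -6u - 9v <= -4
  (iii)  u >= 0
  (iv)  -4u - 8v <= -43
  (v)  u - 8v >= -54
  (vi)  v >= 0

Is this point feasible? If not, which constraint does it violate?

(i): -48 ≤ -46 ✓
(ii): -60 ≤ -4 ✓
(iii): 1 ≥ 0 ✓
(iv): -52 ≤ -43 ✓
(v): -47 ≥ -54 ✓
(vi): 6 ≥ 0 ✓

feasible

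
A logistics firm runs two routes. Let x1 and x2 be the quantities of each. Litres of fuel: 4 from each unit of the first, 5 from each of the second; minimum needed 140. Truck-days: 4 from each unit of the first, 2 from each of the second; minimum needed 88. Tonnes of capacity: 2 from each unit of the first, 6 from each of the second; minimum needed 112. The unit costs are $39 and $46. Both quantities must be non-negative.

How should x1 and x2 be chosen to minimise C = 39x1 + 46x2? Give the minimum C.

Feasible corners and C = 39x1 + 46x2:
  (0, 44) → C = 2024
  (56, 0) → C = 2184
  (40/3, 52/3) → C = 3952/3
  (20, 12) → C = 1332
The feasible region is unbounded (it extends along (0, 1), (1, 0)), but C strictly increases along every unbounded feasible direction, so there is no improving ray and the minimum is attained at a vertex.

The binding constraints are 4x1 + 5x2 = 140 and 4x1 + 2x2 = 88.
Solving simultaneously gives x1 = 40/3, x2 = 52/3.

x1 = 40/3, x2 = 52/3, minimum C = 3952/3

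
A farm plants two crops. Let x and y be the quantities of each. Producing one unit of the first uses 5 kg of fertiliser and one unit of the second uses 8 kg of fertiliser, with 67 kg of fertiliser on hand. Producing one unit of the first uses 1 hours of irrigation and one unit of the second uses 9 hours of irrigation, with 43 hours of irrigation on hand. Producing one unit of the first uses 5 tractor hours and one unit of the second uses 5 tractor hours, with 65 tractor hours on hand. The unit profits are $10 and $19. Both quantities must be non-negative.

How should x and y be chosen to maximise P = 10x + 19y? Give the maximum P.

Feasible corners and P = 10x + 19y:
  (0, 0) → P = 0
  (0, 43/9) → P = 817/9
  (13, 0) → P = 130
  (7, 4) → P = 146
  (37/3, 2/3) → P = 136

At the optimal vertex, 5x + 8y = 67 and x + 9y = 43.
Solving simultaneously gives x = 7, y = 4.

x = 7, y = 4, maximum P = 146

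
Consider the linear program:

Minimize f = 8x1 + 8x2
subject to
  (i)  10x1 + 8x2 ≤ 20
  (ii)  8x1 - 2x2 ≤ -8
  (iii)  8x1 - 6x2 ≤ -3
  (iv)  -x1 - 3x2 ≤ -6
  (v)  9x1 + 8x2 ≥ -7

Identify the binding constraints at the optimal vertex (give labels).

Extreme points and f = 8x1 + 8x2:
  (-2/7, 20/7) → f = 144/7
  (-6/13, 28/13) → f = 176/13
  (-69/19, 61/19) → f = -64/19
The feasible region is unbounded (it extends along (-8, 9), (-4, 5)), but f strictly increases along every unbounded feasible direction, so there is no improving ray and the minimum is attained at a vertex.

The minimum is at (-69/19, 61/19). Substituting into each constraint, equality holds for (iv) and (v); the remaining constraints have slack.

(iv) and (v)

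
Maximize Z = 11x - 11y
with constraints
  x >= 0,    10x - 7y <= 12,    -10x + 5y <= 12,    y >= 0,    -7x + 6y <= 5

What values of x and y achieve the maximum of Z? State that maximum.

x = 6/5, y = 0, maximum Z = 66/5

Feasible corners and Z = 11x - 11y:
  (0, 0) → Z = 0
  (0, 5/6) → Z = -55/6
  (6/5, 0) → Z = 66/5
  (107/11, 134/11) → Z = -27

The optimum lies where 10x - 7y = 12 and y = 0.
Solving simultaneously gives x = 6/5, y = 0.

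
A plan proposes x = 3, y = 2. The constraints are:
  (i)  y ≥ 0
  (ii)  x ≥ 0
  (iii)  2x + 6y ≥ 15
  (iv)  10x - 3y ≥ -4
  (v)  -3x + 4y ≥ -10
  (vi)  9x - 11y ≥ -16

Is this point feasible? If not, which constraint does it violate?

feasible

(i): 2 ≥ 0 ✓
(ii): 3 ≥ 0 ✓
(iii): 18 ≥ 15 ✓
(iv): 24 ≥ -4 ✓
(v): -1 ≥ -10 ✓
(vi): 5 ≥ -16 ✓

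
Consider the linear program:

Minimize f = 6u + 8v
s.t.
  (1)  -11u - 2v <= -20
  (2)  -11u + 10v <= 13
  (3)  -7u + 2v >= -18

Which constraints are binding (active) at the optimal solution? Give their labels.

(1) and (3)

Vertices and f = 6u + 8v:
  (29/22, 11/4) → f = 329/11
  (19/9, -29/18) → f = -2/9
  (103/24, 289/48) → f = 887/12

The minimum is at (19/9, -29/18). Substituting into each constraint, equality holds for (1) and (3); the remaining constraints have slack.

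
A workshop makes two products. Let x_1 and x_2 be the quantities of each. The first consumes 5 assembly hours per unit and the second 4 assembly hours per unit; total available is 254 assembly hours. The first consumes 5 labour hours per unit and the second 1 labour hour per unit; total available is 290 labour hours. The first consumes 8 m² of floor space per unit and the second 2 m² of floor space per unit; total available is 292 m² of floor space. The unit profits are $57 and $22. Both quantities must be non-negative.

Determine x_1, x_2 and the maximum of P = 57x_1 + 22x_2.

x_1 = 30, x_2 = 26, maximum P = 2282

Vertices and P = 57x_1 + 22x_2:
  (0, 0) → P = 0
  (0, 127/2) → P = 1397
  (73/2, 0) → P = 4161/2
  (30, 26) → P = 2282

The optimum lies where 5x_1 + 4x_2 = 254 and 8x_1 + 2x_2 = 292.
Solving simultaneously gives x_1 = 30, x_2 = 26.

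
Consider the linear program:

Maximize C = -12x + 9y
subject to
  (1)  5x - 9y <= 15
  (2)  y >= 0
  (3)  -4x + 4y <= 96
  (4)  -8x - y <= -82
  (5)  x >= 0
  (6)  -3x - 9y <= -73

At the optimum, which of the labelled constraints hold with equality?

Feasible corners and C = -12x + 9y:
  (11, 40/9) → C = -92
  (58/9, 274/9) → C = 590/3
  (665/69, 338/69) → C = -1646/23
The feasible region is unbounded (it extends along (1, 1), (9, 5)), but C strictly decreases along every unbounded feasible direction, so there is no improving ray and the maximum is attained at a vertex.

The maximum is at (58/9, 274/9). Substituting into each constraint, equality holds for (3) and (4); the remaining constraints have slack.

(3) and (4)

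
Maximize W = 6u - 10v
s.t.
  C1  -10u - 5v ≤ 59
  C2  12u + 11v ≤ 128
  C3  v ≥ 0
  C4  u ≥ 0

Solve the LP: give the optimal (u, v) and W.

u = 32/3, v = 0, maximum W = 64

Extreme points and W = 6u - 10v:
  (32/3, 0) → W = 64
  (0, 128/11) → W = -1280/11
  (0, 0) → W = 0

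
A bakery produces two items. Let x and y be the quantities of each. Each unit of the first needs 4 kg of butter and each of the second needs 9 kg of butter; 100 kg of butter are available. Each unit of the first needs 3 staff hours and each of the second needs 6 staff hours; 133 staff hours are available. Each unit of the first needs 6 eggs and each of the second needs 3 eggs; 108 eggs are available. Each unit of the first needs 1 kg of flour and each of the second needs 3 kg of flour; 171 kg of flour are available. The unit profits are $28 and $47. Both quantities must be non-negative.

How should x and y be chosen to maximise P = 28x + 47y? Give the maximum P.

Vertices and P = 28x + 47y:
  (0, 0) → P = 0
  (0, 100/9) → P = 4700/9
  (18, 0) → P = 504
  (16, 4) → P = 636

At the optimal vertex, 4x + 9y = 100 and 6x + 3y = 108.
Solving simultaneously gives x = 16, y = 4.

x = 16, y = 4, maximum P = 636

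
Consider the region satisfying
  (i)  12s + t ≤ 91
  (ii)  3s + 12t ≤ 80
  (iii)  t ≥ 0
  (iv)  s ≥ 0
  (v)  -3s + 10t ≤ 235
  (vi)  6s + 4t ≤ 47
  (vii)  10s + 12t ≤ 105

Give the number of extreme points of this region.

Intersecting each pair of boundary lines and keeping only the points that satisfy every inequality leaves:
  (91/12, 0)
  (317/42, 3/7)
  (0, 20/3)
  (25/7, 485/84)
  (0, 0)
  (9/2, 5)

6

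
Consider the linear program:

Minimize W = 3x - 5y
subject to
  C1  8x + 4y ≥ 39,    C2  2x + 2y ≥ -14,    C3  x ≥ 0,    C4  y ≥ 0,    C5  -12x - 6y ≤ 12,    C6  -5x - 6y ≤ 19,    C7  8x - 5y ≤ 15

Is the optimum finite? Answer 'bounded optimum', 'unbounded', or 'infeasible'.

unbounded

From the feasible point (0, 39/4), moving in the direction (0, 1) keeps every constraint satisfied while W decreases without bound.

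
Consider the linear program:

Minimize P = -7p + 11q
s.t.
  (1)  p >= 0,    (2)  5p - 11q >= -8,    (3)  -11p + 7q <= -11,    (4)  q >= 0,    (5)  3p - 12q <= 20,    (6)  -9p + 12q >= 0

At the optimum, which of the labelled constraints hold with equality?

(3) and (6)

Feasible corners and P = -7p + 11q:
  (177/86, 143/86) → P = 167/43
  (32/13, 24/13) → P = 40/13
  (44/23, 33/23) → P = 55/23

The minimum is at (44/23, 33/23). Substituting into each constraint, equality holds for (3) and (6); the remaining constraints have slack.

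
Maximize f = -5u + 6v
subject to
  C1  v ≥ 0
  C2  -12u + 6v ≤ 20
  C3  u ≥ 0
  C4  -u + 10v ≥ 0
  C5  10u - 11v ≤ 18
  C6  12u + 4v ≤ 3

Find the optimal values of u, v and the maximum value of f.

Vertices and f = -5u + 6v:
  (0, 0) → f = 0
  (0, 3/4) → f = 9/2
  (15/62, 3/124) → f = -33/31

u = 0, v = 3/4, maximum f = 9/2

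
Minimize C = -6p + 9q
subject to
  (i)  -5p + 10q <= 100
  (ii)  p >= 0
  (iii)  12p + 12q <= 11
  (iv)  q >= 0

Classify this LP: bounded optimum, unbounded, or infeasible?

bounded optimum

Corner points and C = -6p + 9q:
  (0, 11/12) → C = 33/4
  (0, 0) → C = 0
  (11/12, 0) → C = -11/2
The feasible region has finitely many vertices and no improving ray; the minimum is -11/2 at (11/12, 0).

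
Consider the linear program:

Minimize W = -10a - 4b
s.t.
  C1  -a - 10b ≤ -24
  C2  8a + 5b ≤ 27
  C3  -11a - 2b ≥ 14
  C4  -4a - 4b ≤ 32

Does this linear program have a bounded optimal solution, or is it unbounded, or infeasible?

bounded optimum

Extreme points and W = -10a - 4b:
  (-47/27, 139/54) → W = 64/9
  (-104/9, 32/9) → W = 304/3
  (-124/39, 409/39) → W = -132/13
The feasible region has finitely many vertices and no improving ray; the minimum is -132/13 at (-124/39, 409/39).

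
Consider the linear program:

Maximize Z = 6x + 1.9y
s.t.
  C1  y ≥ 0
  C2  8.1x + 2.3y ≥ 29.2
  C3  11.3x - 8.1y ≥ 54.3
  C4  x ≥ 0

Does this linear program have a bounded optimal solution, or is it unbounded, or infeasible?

From the feasible point (543/113, 0), moving in the direction (8.1, 11.3) keeps every constraint satisfied while Z increases without bound.

unbounded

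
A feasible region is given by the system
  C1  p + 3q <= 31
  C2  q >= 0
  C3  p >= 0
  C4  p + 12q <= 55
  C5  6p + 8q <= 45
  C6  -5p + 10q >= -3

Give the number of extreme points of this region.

Pairwise boundary intersections that survive every other constraint:
  (0, 0)
  (3/5, 0)
  (0, 55/12)
  (25/16, 285/64)
  (237/50, 207/100)

5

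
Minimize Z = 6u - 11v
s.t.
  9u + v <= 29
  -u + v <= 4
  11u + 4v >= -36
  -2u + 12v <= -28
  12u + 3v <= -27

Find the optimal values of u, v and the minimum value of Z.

u = -16/7, v = -19/7, minimum Z = 113/7

Vertices and Z = 6u - 11v:
  (-16/7, -19/7) → Z = 113/7
  (0, -9) → Z = 99
  (-8/5, -13/5) → Z = 19

The binding constraints are 11u + 4v = -36 and -2u + 12v = -28.
Solving simultaneously gives u = -16/7, v = -19/7.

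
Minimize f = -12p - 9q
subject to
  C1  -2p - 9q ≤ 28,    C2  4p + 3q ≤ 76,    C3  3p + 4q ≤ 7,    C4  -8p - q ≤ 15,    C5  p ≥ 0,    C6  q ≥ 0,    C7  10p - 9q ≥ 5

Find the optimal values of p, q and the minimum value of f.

Feasible corners and f = -12p - 9q:
  (7/3, 0) → f = -28
  (83/67, 55/67) → f = -1491/67
  (1/2, 0) → f = -6

p = 7/3, q = 0, minimum f = -28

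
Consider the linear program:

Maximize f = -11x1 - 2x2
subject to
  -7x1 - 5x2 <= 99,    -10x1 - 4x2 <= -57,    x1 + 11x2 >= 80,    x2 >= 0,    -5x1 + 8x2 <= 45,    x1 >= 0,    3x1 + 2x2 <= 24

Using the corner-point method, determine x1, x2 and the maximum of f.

Corner points and f = -11x1 - 2x2:
  (307/106, 743/106) → f = -4863/106
  (69/25, 147/20) → f = -2253/50
  (104/31, 216/31) → f = -1576/31
  (3, 15/2) → f = -48

x1 = 69/25, x2 = 147/20, maximum f = -2253/50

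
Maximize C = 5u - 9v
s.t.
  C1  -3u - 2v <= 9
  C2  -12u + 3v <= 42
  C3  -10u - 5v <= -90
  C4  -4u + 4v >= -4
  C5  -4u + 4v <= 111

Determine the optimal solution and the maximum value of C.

Vertices and C = 5u - 9v:
  (2/3, 50/3) → C = -440/3
  (55/12, 97/3) → C = -3217/12
  (19/3, 16/3) → C = -49/3
The feasible region is unbounded (it extends along (1, 1)), but C strictly decreases along every unbounded feasible direction, so there is no improving ray and the maximum is attained at a vertex.

The binding constraints are -10u - 5v = -90 and -4u + 4v = -4.
Solving simultaneously gives u = 19/3, v = 16/3.

u = 19/3, v = 16/3, maximum C = -49/3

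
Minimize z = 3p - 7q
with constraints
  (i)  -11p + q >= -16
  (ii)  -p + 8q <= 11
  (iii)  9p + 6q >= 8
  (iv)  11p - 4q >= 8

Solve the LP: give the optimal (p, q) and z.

p = 9/7, q = 43/28, minimum z = -193/28

At the optimal vertex, -p + 8q = 11 and 11p - 4q = 8.
Solving simultaneously gives p = 9/7, q = 43/28.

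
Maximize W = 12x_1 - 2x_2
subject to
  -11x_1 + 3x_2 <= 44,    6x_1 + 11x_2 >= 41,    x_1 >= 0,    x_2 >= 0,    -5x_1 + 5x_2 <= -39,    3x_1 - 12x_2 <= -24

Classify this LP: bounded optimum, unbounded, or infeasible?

unbounded

From the feasible point (196/15, 79/15), moving in the direction (5, 5) keeps every constraint satisfied while W increases without bound.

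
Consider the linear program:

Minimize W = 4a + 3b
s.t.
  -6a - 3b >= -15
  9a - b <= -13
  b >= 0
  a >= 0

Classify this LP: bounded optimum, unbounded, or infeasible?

The boundaries -6a - 3b = -15 and 9a - b = -13 meet at (-8/11, 71/11), but that point violates a ≥ 0. Every candidate vertex is excluded by some other constraint, so the feasible region is empty.

infeasible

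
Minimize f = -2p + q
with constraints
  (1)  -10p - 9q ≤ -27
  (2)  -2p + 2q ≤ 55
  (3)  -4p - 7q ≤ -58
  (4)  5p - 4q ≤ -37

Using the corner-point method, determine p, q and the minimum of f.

The binding constraints are -2p + 2q = 55 and 5p - 4q = -37.
Solving simultaneously gives p = 73, q = 201/2.

p = 73, q = 201/2, minimum f = -91/2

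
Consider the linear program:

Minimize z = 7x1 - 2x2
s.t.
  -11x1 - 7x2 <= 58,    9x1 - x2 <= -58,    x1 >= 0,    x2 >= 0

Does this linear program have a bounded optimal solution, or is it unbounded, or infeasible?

From the feasible point (0, 58), moving in the direction (0, 1) keeps every constraint satisfied while z decreases without bound.

unbounded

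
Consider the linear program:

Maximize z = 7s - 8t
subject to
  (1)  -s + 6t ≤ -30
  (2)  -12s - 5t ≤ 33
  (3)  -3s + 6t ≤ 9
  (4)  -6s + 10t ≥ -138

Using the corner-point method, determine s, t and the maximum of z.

s = 264/13, t = -21/13, maximum z = 2016/13

Feasible corners and z = 7s - 8t:
  (-48/77, -393/77) → z = 2808/77
  (264/13, -21/13) → z = 2016/13
  (12/5, -309/25) → z = 2892/25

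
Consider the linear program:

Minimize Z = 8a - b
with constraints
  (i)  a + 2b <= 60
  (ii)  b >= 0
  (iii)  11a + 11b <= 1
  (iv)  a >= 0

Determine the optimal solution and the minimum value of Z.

Extreme points and Z = 8a - b:
  (1/11, 0) → Z = 8/11
  (0, 0) → Z = 0
  (0, 1/11) → Z = -1/11

At the optimal vertex, 11a + 11b = 1 and a = 0.
Solving simultaneously gives a = 0, b = 1/11.

a = 0, b = 1/11, minimum Z = -1/11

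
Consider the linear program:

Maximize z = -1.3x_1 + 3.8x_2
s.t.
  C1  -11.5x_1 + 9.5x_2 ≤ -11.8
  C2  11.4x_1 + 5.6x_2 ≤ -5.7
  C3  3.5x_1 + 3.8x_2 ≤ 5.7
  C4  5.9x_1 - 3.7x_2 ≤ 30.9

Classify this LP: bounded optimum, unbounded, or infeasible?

Corner points and z = -1.3x_1 + 3.8x_2:
  (1193/17270, -20007/17270) → z = -2821/628
  (15195/7522, -38589/7522) → z = -1663917/75220
The feasible region has finitely many vertices and no improving ray; the maximum is -2821/628 at (1193/17270, -20007/17270).

bounded optimum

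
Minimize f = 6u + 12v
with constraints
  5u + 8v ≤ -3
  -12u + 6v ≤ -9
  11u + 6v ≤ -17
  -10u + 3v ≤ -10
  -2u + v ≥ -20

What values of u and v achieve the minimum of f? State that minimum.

u = -25/2, v = -45, minimum f = -615

Extreme points and f = 6u + 12v:
  (3/31, -280/93) → f = -1102/31
  (103/23, -254/23) → f = -2430/23
  (-25/2, -45) → f = -615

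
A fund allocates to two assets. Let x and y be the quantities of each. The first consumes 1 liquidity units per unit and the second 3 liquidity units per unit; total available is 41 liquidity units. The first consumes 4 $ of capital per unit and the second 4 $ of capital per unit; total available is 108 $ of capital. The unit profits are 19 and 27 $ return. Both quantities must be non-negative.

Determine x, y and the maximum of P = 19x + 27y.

x = 20, y = 7, maximum P = 569

Extreme points and P = 19x + 27y:
  (0, 0) → P = 0
  (0, 41/3) → P = 369
  (27, 0) → P = 513
  (20, 7) → P = 569

At the optimal vertex, x + 3y = 41 and 4x + 4y = 108.
Solving simultaneously gives x = 20, y = 7.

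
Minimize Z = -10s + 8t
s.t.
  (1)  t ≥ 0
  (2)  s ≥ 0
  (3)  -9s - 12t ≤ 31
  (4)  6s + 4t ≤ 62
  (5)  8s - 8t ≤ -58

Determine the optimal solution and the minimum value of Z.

s = 33/10, t = 211/20, minimum Z = 257/5

Vertices and Z = -10s + 8t:
  (0, 31/2) → Z = 124
  (0, 29/4) → Z = 58
  (33/10, 211/20) → Z = 257/5

The optimum lies where 6s + 4t = 62 and 8s - 8t = -58.
Solving simultaneously gives s = 33/10, t = 211/20.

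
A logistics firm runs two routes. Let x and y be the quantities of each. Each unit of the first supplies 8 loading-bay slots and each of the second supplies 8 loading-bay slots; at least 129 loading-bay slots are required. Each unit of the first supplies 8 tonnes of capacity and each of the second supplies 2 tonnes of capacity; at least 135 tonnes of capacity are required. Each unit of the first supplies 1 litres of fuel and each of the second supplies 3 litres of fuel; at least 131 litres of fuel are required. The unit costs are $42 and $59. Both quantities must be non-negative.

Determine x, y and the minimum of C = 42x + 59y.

Extreme points and C = 42x + 59y:
  (0, 135/2) → C = 7965/2
  (131, 0) → C = 5502
  (13/2, 83/2) → C = 5443/2
The feasible region is unbounded (it extends along (0, 1), (1, 0)), but C strictly increases along every unbounded feasible direction, so there is no improving ray and the minimum is attained at a vertex.

The optimum lies where 8x + 2y = 135 and x + 3y = 131.
Solving simultaneously gives x = 13/2, y = 83/2.

x = 13/2, y = 83/2, minimum C = 5443/2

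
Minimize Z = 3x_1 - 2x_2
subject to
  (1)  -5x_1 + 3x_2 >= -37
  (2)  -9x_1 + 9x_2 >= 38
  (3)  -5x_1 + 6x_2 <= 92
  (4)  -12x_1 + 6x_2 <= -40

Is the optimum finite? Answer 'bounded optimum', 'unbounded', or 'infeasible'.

Vertices and Z = 3x_1 - 2x_2:
  (149/6, 523/18) → Z = 295/18
  (166/5, 43) → Z = 68/5
  (98/9, 136/9) → Z = 22/9
  (132/7, 652/21) → Z = -116/21
The feasible region has finitely many vertices and no improving ray; the minimum is -116/21 at (132/7, 652/21).

bounded optimum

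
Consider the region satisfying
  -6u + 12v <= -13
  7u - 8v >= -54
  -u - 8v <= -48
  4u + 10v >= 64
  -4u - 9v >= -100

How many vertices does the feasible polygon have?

Pairwise boundary intersections that survive every other constraint:
  (34/3, 55/12)
  (439/34, 274/51)
  (16, 4)

3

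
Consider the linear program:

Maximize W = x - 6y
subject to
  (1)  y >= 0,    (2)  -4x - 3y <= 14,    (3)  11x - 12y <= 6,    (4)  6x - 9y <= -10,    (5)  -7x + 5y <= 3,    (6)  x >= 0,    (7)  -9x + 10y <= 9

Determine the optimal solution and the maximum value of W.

Extreme points and W = x - 6y:
  (58/9, 146/27) → W = -26
  (84, 153/2) → W = -375
  (19/21, 12/7) → W = -197/21

The optimum lies where 6x - 9y = -10 and -9x + 10y = 9.
Solving simultaneously gives x = 19/21, y = 12/7.

x = 19/21, y = 12/7, maximum W = -197/21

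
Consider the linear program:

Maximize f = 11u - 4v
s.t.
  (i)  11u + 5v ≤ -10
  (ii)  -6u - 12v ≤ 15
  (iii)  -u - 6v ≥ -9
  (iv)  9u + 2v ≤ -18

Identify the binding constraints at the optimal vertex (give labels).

(ii) and (iv)

Extreme points and f = 11u - 4v:
  (-33/4, 23/8) → f = -409/4
  (-31/16, -9/32) → f = -323/16
  (-63/26, 99/52) → f = -891/26

The maximum is at (-31/16, -9/32). Substituting into each constraint, equality holds for (ii) and (iv); the remaining constraints have slack.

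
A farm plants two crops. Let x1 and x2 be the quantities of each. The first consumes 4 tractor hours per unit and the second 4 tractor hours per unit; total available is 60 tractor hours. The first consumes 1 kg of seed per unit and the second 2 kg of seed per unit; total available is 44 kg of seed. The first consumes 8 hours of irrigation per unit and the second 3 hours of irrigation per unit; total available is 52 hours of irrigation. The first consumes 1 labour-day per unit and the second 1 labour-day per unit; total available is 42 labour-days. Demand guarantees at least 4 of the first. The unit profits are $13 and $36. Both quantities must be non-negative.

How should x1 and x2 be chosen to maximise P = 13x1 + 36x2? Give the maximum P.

x1 = 4, x2 = 20/3, maximum P = 292

Corner points and P = 13x1 + 36x2:
  (13/2, 0) → P = 169/2
  (4, 0) → P = 52
  (4, 20/3) → P = 292

The optimum lies where 8x1 + 3x2 = 52 and x1 = 4.
Solving simultaneously gives x1 = 4, x2 = 20/3.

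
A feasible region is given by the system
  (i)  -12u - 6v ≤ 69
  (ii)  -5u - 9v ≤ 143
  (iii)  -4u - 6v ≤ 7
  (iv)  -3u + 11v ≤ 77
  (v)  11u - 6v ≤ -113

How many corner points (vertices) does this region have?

Of the 10 pairwise boundary intersections, those satisfying every inequality are:
  (-407/50, 239/50)
  (-182/23, 199/46)
  (-781/103, 508/103)

3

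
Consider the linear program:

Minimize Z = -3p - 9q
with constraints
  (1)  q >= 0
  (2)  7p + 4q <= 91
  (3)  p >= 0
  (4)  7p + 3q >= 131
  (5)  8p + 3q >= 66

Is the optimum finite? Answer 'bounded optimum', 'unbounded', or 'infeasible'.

infeasible

The boundaries q = 0 and 7p + 4q = 91 meet at (13, 0), but that point violates 7p + 3q ≥ 131. Every candidate vertex is excluded by some other constraint, so the feasible region is empty.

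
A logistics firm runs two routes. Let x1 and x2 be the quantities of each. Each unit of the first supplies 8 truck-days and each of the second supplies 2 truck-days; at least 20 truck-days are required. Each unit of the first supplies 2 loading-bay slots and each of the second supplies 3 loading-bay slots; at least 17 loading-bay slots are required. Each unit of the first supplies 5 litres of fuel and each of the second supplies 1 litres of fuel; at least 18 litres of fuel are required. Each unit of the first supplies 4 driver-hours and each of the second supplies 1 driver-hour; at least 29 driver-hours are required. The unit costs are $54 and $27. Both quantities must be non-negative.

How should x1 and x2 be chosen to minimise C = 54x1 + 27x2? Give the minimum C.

Extreme points and C = 54x1 + 27x2:
  (0, 29) → C = 783
  (17/2, 0) → C = 459
  (7, 1) → C = 405
The feasible region is unbounded (it extends along (0, 1), (1, 0)), but C strictly increases along every unbounded feasible direction, so there is no improving ray and the minimum is attained at a vertex.

The binding constraints are 2x1 + 3x2 = 17 and 4x1 + x2 = 29.
Solving simultaneously gives x1 = 7, x2 = 1.

x1 = 7, x2 = 1, minimum C = 405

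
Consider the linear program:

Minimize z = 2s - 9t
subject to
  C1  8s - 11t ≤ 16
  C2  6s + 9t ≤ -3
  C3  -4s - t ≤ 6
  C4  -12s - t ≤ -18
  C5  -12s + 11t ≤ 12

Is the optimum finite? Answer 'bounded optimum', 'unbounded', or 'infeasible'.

infeasible

The boundaries 8s - 11t = 16 and 6s + 9t = -3 meet at (37/46, -20/23), but that point violates -12s - t ≤ -18. Every candidate vertex is excluded by some other constraint, so the feasible region is empty.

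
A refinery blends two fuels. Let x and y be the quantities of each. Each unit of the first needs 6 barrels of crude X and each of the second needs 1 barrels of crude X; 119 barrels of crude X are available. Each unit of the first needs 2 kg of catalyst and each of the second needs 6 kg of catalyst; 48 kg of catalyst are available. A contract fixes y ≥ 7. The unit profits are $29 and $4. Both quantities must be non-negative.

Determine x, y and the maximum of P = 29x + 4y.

Feasible corners and P = 29x + 4y:
  (0, 8) → P = 32
  (0, 7) → P = 28
  (3, 7) → P = 115

At the optimal vertex, 2x + 6y = 48 and y = 7.
Solving simultaneously gives x = 3, y = 7.

x = 3, y = 7, maximum P = 115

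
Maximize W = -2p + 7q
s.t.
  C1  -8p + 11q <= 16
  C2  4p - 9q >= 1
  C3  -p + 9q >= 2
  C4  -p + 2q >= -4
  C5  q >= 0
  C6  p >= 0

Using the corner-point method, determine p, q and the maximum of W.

Vertices and W = -2p + 7q:
  (1, 1/3) → W = 1/3
  (34, 15) → W = 37
  (40/7, 6/7) → W = -38/7

p = 34, q = 15, maximum W = 37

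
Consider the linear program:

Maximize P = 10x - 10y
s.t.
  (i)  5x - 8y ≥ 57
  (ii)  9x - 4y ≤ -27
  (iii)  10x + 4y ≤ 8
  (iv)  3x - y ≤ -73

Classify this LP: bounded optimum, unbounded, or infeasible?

From the feasible point (-641/19, -536/19), moving in the direction (-4, -9) keeps every constraint satisfied while P increases without bound.

unbounded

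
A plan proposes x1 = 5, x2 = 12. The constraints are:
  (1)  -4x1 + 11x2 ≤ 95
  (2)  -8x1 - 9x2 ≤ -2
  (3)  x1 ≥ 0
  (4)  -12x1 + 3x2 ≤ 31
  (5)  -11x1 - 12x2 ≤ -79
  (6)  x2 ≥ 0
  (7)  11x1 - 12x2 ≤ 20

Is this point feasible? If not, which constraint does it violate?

not feasible — violates (1)

Constraint (1): -4x1 + 11x2 = 112, which is not ≤ 95. All other constraints are satisfied.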